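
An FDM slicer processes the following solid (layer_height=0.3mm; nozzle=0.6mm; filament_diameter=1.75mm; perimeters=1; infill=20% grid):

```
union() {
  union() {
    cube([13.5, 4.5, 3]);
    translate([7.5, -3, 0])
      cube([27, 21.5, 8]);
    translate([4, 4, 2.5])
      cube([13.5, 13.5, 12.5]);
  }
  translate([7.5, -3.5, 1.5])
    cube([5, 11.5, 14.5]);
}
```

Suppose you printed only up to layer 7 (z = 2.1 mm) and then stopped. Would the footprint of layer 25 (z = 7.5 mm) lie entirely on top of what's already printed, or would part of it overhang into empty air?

Compare the two slices. At z = 2.1: the 13.5×4.5 cube contributes its full rectangle (area 60.75 mm²); the 27×21.5 cube at (7.5, -3) contributes its full rectangle (area 580.50 mm²); the cube at (4, 4) does not reach this height (z outside [2.5, 15]); Merging all regions: the regions partially overlap — summed areas 641.25 mm² minus the doubly-counted overlap 27.00 mm² gives 614.25 mm² — area = 614.25 mm²; the cube at (7.5, -3.5) is present — its section is the full 5×11.5 rectangle (area 57.50 mm²); Merging all regions: the regions partially overlap — summed areas 671.75 mm² minus the doubly-counted overlap 55.00 mm² gives 616.75 mm² — area = 616.75 mm². At z = 7.5: the cube is absent (z outside [0, 3]); the cube at (7.5, -3) (footprint 27×21.5) is included at this height (area 580.50 mm²); the cube at (4, 4) (footprint 13.5×13.5) is included at this height (area 182.25 mm²); Merging all regions: the regions partially overlap — summed areas 762.75 mm² minus the doubly-counted overlap 135.00 mm² gives 627.75 mm² — area = 627.75 mm²; the cube at (7.5, -3.5) is present — its section is the full 5×11.5 rectangle (area 57.50 mm²); Merging all regions: the regions partially overlap — summed areas 685.25 mm² minus the doubly-counted overlap 55.00 mm² gives 630.25 mm² — area = 630.25 mm². Checking containment: at z = 7.5 the cross-section extends beyond the z = 2.1 cross-section by about 45.50 mm².

part overhangs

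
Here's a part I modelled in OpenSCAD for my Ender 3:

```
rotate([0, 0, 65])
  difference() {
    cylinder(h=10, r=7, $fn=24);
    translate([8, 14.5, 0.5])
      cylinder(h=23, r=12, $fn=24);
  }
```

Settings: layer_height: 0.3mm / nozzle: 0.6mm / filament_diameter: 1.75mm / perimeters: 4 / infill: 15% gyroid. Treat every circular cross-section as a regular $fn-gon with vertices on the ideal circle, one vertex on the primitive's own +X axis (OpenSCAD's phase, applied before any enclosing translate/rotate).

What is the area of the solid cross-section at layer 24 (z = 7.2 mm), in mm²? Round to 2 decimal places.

138.45 mm²

At z = 7.2 mm: the cylinder: section is a regular 24-gon, circumradius r=7 (area = (24/2)·7.000²·sin(360°/24) = 152.19 mm²); the r=12 cylinder at (8, 14.5) gives a regular 24-gon of circumradius 12 (constant along its height) (area = (24/2)·12.000²·sin(360°/24) = 447.24 mm²); Subtracting the remaining from the first: starting from the r=7 cylinder (152.19 mm²), the r=12 cylinder at (8, 14.5) partially overlaps it — only the 13.73 mm² overlap (of its 447.24 mm²) is removed, clipping the outline — area = 138.45 mm²; (rotated 65° about Z; rotation is an isometry so areas/perimeters/island counts are preserved). Overall, the cross-section is a single solid region. Net area = 138.45 mm².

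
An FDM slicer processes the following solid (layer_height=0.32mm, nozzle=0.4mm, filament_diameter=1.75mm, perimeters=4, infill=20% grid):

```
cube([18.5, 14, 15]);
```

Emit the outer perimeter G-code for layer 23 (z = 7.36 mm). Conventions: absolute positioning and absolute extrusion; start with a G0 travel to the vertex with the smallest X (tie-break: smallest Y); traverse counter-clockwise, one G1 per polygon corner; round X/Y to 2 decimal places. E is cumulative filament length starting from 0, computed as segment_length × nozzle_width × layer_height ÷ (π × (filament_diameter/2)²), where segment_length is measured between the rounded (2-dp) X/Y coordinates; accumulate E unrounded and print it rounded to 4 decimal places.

G0 X0.00 Y0.00 Z7.36
G1 X18.50 Y0.00 E0.9845
G1 X18.50 Y14.00 E1.7295
G1 X0.00 Y14.00 E2.7140
G1 X0.00 Y0.00 E3.4591

At z = 7.36 mm: the cube (footprint 18.5×14) is included at this height. The outline is a single polygon with 4 vertices. Extrusion per mm of travel: 0.4 × 0.32 / (π × 0.875²) = 0.053216. Accumulating E over each segment gives final E = 3.4591.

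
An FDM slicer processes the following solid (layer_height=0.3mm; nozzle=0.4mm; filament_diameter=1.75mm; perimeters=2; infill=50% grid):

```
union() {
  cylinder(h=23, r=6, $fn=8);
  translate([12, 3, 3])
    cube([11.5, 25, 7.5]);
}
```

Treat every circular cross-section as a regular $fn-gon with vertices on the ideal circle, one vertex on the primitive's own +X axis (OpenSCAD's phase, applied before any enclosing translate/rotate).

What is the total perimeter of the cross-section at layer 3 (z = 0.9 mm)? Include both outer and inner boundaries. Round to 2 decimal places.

At z = 0.9 mm: the r=6 cylinder gives a regular 8-gon of circumradius 6 (constant along its height) (perimeter = 2·8·6.000·sin(180°/8) = 36.74 mm); the cube at (12, 3) is absent (z outside [3, 10.5]); Taking the union: only the r=6 cylinder is present, so the union is just that shape — boundary = 36.74 mm. Overall, the cross-section is a single solid region. Total boundary length (outer) = 36.74 mm.

36.74 mm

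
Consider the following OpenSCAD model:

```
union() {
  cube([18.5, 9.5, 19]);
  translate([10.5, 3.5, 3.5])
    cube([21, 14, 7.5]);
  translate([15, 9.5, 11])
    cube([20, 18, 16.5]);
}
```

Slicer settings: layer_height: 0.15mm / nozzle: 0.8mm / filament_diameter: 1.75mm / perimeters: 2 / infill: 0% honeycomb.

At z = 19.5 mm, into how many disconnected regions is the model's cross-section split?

At z = 19.5 mm: the cube does not reach this height (z outside [0, 19]); the cube at (10.5, 3.5) is absent (z outside [3.5, 11]); the 20×18 cube at (15, 9.5) contributes its full rectangle; Taking the union: only the 20×18 cube at (15, 9.5) is present, so the union is just that shape — 1 connected region. The result has 1 disconnected region.

1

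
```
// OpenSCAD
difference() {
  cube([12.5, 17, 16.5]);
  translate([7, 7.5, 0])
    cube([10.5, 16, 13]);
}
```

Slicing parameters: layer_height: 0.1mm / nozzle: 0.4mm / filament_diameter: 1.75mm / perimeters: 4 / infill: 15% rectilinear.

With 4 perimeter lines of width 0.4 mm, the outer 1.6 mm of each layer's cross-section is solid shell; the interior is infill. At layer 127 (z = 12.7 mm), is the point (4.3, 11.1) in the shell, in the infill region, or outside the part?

infill

At z = 12.7 mm: the cube is present — its section is the full 12.5×17 rectangle; the 10.5×16 cube at (7, 7.5) contributes its full rectangle; Taking the first minus the rest: starting from the 12.5×17 cube, the 10.5×16 cube at (7, 7.5) partially overlaps it — only the 52.25 mm² overlap (of its 168.00 mm²) is removed, clipping the outline — 1 connected region. Overall, the cross-section is a single solid region. The nearest boundary edge runs (7.00, 17.00)→(7.00, 7.50); distance from the point to it = 2.70 mm. The point is inside the cross-section and 2.70 mm from the nearest boundary — more than the 1.6 mm shell width (4 × 0.4), so it's in the infill interior.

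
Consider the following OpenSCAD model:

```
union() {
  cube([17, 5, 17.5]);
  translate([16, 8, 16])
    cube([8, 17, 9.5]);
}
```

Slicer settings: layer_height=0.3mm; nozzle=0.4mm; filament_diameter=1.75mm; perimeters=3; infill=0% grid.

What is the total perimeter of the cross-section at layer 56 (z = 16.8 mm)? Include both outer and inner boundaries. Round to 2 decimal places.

94.00 mm

At z = 16.8 mm: the 17×5 cube contributes its full rectangle (perimeter 44.00 mm); the 8×17 cube at (16, 8) contributes its full rectangle (perimeter 50.00 mm); Taking the union: the 2 present regions are separate (no shared area or edge), so areas and boundary lengths simply add and each stays a separate island — boundary = 94.00 mm. Overall, the cross-section has 2 separate islands. Total boundary length (outer) = 94.00 mm.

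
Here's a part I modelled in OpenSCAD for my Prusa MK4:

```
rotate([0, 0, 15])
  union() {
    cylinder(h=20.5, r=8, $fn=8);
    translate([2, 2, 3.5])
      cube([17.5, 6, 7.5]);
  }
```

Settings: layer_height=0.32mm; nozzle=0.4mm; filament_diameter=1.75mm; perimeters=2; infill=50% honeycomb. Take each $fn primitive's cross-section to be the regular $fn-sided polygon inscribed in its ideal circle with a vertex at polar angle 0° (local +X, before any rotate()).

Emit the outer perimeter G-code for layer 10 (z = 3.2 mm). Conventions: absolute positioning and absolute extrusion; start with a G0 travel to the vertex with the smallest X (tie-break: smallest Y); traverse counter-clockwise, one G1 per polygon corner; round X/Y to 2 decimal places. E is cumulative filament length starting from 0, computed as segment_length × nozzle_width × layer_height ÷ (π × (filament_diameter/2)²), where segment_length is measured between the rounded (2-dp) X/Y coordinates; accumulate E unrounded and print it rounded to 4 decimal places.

G0 X-7.73 Y-2.07 Z3.20
G1 X-4.00 Y-6.93 E0.3260
G1 X2.07 Y-7.73 E0.6518
G1 X6.93 Y-4.00 E0.9779
G1 X7.73 Y2.07 E1.3037
G1 X4.00 Y6.93 E1.6297
G1 X-2.07 Y7.73 E1.9555
G1 X-6.93 Y4.00 E2.2815
G1 X-7.73 Y-2.07 E2.6074

At z = 3.2 mm: the r=8 cylinder contributes a regular 8-gon of circumradius 8; the cube at (2, 2) does not reach this height (z outside [3.5, 11]); Merging all regions: only the r=8 cylinder is present, so the union is just that shape — 1 connected region; (whole slice rotated 15° about Z — lengths, areas and connectivity unchanged). The outline is a single polygon with 8 vertices. Extrusion per mm of travel: 0.4 × 0.32 / (π × 0.875²) = 0.053216. Accumulating E over each segment gives final E = 2.6074.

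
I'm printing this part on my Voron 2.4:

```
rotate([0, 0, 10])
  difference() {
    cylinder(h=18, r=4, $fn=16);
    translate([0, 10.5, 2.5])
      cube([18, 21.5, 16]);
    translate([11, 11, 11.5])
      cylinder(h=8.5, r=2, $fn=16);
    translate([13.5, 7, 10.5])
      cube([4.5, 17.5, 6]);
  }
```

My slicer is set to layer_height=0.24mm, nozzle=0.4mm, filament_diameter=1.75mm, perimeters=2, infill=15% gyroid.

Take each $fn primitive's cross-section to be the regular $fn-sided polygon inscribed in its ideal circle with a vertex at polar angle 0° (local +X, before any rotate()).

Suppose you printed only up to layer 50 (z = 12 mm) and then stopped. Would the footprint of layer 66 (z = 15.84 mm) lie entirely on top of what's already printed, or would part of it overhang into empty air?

entirely on top

Compare the two slices. At z = 12: the r=4 cylinder gives a regular 16-gon of circumradius 4 (constant along its height) (area = (16/2)·4.000²·sin(360°/16) = 48.98 mm²); the cube at (0, 10.5) is present — its section is the full 18×21.5 rectangle (area 387.00 mm²); the r=2 cylinder at (11, 11) gives a regular 16-gon of circumradius 2 (constant along its height) (area = (16/2)·2.000²·sin(360°/16) = 12.25 mm²); the cube at (13.5, 7) (footprint 4.5×17.5) is included at this height (area 78.75 mm²); Taking the first minus the rest: starting from the r=4 cylinder (48.98 mm²), the 18×21.5 cube at (0, 10.5) misses the remaining region (no effect); the r=2 cylinder at (11, 11) misses the remaining region (no effect); the 4.5×17.5 cube at (13.5, 7) misses the remaining region (no effect) — area = 48.98 mm²; (rotated 10° about Z; rotation is an isometry so areas/perimeters/island counts are preserved). At z = 15.84: the r=4 cylinder contributes a regular 16-gon of circumradius 4 (area = (16/2)·4.000²·sin(360°/16) = 48.98 mm²); the 18×21.5 cube at (0, 10.5) contributes its full rectangle (area 387.00 mm²); the r=2 cylinder at (11, 11) contributes a regular 16-gon of circumradius 2 (area = (16/2)·2.000²·sin(360°/16) = 12.25 mm²); the cube at (13.5, 7) is present — its section is the full 4.5×17.5 rectangle (area 78.75 mm²); After the difference (first − rest): starting from the r=4 cylinder (48.98 mm²), the 18×21.5 cube at (0, 10.5) misses the remaining region (no effect); the r=2 cylinder at (11, 11) misses the remaining region (no effect); the 4.5×17.5 cube at (13.5, 7) misses the remaining region (no effect) — area = 48.98 mm²; (rotated 10° about Z; rotation is an isometry so areas/perimeters/island counts are preserved). Checking containment: the cross-section at z = 15.84 is a subset of the cross-section at z = 12.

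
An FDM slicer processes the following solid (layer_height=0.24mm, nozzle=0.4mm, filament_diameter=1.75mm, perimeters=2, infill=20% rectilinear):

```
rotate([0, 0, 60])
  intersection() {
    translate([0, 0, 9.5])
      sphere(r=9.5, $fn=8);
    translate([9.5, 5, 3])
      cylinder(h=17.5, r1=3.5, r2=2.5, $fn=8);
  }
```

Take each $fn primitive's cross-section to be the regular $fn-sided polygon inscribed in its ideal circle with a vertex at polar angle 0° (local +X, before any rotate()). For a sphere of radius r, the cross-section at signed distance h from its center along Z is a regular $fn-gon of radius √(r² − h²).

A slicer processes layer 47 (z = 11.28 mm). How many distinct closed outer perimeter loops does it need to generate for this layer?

At z = 11.28 mm: the r=9.5 sphere contributes a regular 8-gon of circumradius √(9.5²−1.78²) = 9.332; the cone at (9.5, 5): at t=0.473 of its height the radius interpolates to r₁+(r₂−r₁)t = 3.027, giving a regular 8-gon of that circumradius; Taking the intersection: the cone at (9.5, 5) partially overlaps the r=9.5 sphere; clipping to the common part keeps 2.21 mm² — 1 connected region; (whole slice rotated 60° about Z — lengths, areas and connectivity unchanged). The result has 1 disconnected region.

1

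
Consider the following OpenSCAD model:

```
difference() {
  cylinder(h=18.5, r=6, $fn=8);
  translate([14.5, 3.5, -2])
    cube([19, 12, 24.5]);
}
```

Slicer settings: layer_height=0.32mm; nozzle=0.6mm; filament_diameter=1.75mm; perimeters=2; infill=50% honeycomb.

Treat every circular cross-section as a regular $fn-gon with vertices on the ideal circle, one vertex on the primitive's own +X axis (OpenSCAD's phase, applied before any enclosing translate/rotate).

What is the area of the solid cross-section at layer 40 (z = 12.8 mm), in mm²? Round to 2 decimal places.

101.82 mm²

At z = 12.8 mm: the r=6 cylinder gives a regular 8-gon of circumradius 6 (constant along its height) (area = (8/2)·6.000²·sin(360°/8) = 101.82 mm²); the cube at (14.5, 3.5) is present — its section is the full 19×12 rectangle (area 228.00 mm²); Subtracting the remaining from the first: starting from the r=6 cylinder (101.82 mm²), the 19×12 cube at (14.5, 3.5) misses the remaining region (no effect) — area = 101.82 mm². Overall, the cross-section is a single solid region. Net area = 101.82 mm².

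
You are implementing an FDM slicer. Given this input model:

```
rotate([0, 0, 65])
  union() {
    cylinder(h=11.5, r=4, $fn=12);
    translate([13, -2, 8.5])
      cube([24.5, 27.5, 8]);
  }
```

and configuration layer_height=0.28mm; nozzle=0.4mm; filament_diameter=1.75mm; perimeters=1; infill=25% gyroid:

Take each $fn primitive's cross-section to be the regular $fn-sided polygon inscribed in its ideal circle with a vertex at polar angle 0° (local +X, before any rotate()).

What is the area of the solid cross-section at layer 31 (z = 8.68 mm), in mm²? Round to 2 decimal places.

At z = 8.68 mm: the cylinder: section is a regular 12-gon, circumradius r=4 (area = (12/2)·4.000²·sin(360°/12) = 48.00 mm²); the 24.5×27.5 cube at (13, -2) contributes its full rectangle (area 673.75 mm²); Taking the union: the 2 present regions are separate (no shared area or edge), so areas and boundary lengths simply add and each stays a separate island — area = 721.75 mm²; (whole slice rotated 65° about Z — lengths, areas and connectivity unchanged). Overall, the cross-section has 2 separate islands. Net area = 721.75 mm².

721.75 mm²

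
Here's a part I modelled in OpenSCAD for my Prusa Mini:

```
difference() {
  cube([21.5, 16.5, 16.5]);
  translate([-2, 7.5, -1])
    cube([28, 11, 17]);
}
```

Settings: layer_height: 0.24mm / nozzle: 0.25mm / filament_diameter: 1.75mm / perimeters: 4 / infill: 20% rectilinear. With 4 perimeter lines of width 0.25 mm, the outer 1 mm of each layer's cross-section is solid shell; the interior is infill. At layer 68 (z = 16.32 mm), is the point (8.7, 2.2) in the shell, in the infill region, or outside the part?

At z = 16.32 mm: the cube is present — its section is the full 21.5×16.5 rectangle; the cube at (-2, 7.5) is not intersected at this z (z outside [-1, 16]); Taking the first minus the rest: none of the subtracted shapes is present at this height, so the 21.5×16.5 cube is unchanged — 1 connected region. Overall, the cross-section is a single solid region. The nearest boundary edge runs (0.00, 0.00)→(21.50, 0.00); distance from the point to it = 2.20 mm. The point is inside the cross-section and 2.20 mm from the nearest boundary — more than the 1 mm shell width (4 × 0.25), so it's in the infill interior.

infill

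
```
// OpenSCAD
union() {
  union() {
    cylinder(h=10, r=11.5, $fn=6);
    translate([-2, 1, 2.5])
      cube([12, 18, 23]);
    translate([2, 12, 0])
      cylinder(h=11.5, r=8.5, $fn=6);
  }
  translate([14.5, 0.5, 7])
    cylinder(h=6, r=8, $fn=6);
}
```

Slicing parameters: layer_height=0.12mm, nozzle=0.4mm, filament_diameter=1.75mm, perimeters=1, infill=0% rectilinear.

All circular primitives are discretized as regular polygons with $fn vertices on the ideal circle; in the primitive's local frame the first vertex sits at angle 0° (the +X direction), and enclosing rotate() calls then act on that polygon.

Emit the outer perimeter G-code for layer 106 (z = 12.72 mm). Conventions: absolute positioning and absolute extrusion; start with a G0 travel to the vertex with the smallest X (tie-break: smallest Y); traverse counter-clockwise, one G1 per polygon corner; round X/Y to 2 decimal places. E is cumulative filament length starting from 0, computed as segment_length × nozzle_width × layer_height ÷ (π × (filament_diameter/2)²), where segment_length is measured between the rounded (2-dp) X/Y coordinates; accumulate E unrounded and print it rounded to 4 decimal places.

At z = 12.72 mm: the cylinder is not intersected at this z (z outside [0, 10]); the cube at (-2, 1) (footprint 12×18) is included at this height; the cylinder at (2, 12) does not reach this height (z outside [0, 11.5]); Taking the union: only the 12×18 cube at (-2, 1) is present, so the union is just that shape — 1 connected region; the cylinder at (14.5, 0.5): section is a regular 6-gon, circumradius r=8; Merging all regions: the regions partially overlap (shared area 8.93 mm²), so overlapping operands fuse into one piece — 1 connected region. The outline is a single polygon with 11 vertices. Extrusion per mm of travel: 0.4 × 0.12 / (π × 0.875²) = 0.019956. Accumulating E over each segment gives final E = 1.8522.

G0 X-2.00 Y1.00 Z12.72
G1 X6.79 Y1.00 E0.1754
G1 X6.50 Y0.50 E0.1869
G1 X10.50 Y-6.43 E0.3466
G1 X18.50 Y-6.43 E0.5063
G1 X22.50 Y0.50 E0.6660
G1 X18.50 Y7.43 E0.8256
G1 X10.50 Y7.43 E0.9853
G1 X10.00 Y6.56 E1.0053
G1 X10.00 Y19.00 E1.2536
G1 X-2.00 Y19.00 E1.4930
G1 X-2.00 Y1.00 E1.8522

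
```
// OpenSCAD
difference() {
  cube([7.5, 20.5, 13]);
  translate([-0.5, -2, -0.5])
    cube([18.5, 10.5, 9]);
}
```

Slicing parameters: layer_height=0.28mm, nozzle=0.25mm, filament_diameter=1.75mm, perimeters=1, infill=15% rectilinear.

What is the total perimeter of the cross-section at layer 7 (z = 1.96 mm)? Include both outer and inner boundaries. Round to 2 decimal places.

39.00 mm

At z = 1.96 mm: the cube (footprint 7.5×20.5) is included at this height (perimeter 56.00 mm); the cube at (-0.5, -2) (footprint 18.5×10.5) is included at this height (perimeter 58.00 mm); Taking the first minus the rest: starting from the 7.5×20.5 cube, the 18.5×10.5 cube at (-0.5, -2) partially overlaps it — only the 63.75 mm² overlap (of its 194.25 mm²) is removed, clipping the outline — boundary = 39.00 mm. Overall, the cross-section is a single solid region. Total boundary length (outer) = 39.00 mm.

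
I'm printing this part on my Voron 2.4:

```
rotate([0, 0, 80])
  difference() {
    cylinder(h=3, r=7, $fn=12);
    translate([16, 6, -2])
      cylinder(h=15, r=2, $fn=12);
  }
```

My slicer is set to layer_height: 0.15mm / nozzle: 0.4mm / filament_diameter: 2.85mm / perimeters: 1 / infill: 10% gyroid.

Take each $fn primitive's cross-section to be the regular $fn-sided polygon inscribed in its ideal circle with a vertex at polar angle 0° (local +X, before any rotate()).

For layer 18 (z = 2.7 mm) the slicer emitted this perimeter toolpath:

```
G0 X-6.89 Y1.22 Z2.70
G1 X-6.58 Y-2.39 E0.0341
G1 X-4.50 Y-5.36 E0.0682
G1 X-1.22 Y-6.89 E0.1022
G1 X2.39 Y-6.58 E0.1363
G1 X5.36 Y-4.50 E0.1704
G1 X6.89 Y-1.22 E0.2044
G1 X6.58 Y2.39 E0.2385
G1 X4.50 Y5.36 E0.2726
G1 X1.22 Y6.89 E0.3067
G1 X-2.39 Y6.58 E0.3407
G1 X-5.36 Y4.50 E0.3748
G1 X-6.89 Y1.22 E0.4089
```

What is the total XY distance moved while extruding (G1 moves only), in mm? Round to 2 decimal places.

Sum the Euclidean lengths of each G1 segment: total = 43.47 mm.

43.47 mm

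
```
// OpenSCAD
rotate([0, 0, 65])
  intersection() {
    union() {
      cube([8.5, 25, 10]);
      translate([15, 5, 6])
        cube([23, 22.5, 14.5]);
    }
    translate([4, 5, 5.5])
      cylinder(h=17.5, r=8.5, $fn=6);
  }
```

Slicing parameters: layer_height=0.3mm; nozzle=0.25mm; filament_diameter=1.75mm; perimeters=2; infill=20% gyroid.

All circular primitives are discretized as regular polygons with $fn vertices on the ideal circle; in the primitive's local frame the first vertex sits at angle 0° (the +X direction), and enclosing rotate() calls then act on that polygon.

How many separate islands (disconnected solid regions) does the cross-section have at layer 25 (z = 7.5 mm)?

1

At z = 7.5 mm: the 8.5×25 cube contributes its full rectangle; the 23×22.5 cube at (15, 5) contributes its full rectangle; Combining (union): the 2 present regions are separate (no shared area or edge), so areas and boundary lengths simply add and each stays a separate island — 2 connected regions; the cylinder at (4, 5): section is a regular 6-gon, circumradius r=8.5; Keeping only the common overlap: the r=8.5 cylinder at (4, 5) partially overlaps that combined region; clipping to the common part keeps 105.02 mm² — 1 connected region; (rotated 65° about Z; rotation is an isometry so areas/perimeters/island counts are preserved). Overall, the cross-section is a single solid region. Island count = 1.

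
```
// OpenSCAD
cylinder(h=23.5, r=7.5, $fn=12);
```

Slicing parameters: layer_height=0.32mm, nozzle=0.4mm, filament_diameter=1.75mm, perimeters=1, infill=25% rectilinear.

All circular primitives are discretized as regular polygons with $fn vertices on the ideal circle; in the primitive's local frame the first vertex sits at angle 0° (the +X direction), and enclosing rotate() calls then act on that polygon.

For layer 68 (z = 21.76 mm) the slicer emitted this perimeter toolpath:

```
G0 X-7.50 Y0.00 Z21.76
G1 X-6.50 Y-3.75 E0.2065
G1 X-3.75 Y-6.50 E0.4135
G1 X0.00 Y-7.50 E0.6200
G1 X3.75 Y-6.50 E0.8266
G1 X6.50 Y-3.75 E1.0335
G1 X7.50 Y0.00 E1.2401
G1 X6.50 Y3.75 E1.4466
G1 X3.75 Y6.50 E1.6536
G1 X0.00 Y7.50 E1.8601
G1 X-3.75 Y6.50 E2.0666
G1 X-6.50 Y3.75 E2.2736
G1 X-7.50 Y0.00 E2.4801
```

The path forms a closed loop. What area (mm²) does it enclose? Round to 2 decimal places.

168.88 mm²

Apply the shoelace formula to the sequence of (X, Y) vertices; enclosed area = 168.88 mm².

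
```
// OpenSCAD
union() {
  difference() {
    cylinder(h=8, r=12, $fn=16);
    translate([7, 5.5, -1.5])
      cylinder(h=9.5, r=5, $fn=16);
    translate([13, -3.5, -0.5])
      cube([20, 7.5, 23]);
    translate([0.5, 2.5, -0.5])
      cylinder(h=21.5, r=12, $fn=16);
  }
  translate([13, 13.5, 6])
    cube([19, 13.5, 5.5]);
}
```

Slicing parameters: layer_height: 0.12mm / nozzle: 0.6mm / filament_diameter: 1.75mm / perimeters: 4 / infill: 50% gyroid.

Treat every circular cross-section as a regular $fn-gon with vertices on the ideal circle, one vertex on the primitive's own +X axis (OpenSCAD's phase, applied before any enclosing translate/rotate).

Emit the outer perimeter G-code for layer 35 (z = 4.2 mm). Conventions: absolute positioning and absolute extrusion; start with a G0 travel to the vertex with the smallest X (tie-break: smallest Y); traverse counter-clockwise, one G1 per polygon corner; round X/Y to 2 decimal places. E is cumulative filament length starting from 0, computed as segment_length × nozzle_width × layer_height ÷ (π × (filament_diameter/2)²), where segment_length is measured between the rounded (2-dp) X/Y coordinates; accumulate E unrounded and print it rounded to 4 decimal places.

At z = 4.2 mm: the cylinder: section is a regular 16-gon, circumradius r=12; the r=5 cylinder at (7, 5.5) gives a regular 16-gon of circumradius 5 (constant along its height); the 20×7.5 cube at (13, -3.5) contributes its full rectangle; the cylinder at (0.5, 2.5): section is a regular 16-gon, circumradius r=12; Taking the first minus the rest: starting from the r=12 cylinder, the r=5 cylinder at (7, 5.5) partially overlaps it — only the 63.33 mm² overlap (of its 76.54 mm²) is removed, clipping the outline; the 20×7.5 cube at (13, -3.5) misses the remaining region (no effect); the r=12 cylinder at (0.5, 2.5) partially overlaps it — only the 317.51 mm² overlap (of its 440.85 mm²) is removed, clipping the outline — 1 connected region; the cube at (13, 13.5) is absent (z outside [6, 11.5]); Taking the union: only the result so far is present, so the union is just that shape — 1 connected region. The outline is a single polygon with 18 vertices. Extrusion per mm of travel: 0.6 × 0.12 / (π × 0.875²) = 0.029934. Accumulating E over each segment gives final E = 2.2430.

G0 X-12.00 Y0.00 Z4.20
G1 X-11.09 Y-4.59 E0.1401
G1 X-8.49 Y-8.49 E0.2804
G1 X-4.59 Y-11.09 E0.4207
G1 X0.00 Y-12.00 E0.5608
G1 X4.59 Y-11.09 E0.7008
G1 X8.49 Y-8.49 E0.8411
G1 X11.09 Y-4.59 E0.9814
G1 X11.58 Y-2.10 E1.0574
G1 X8.99 Y-5.99 E1.1973
G1 X5.09 Y-8.59 E1.3376
G1 X0.50 Y-9.50 E1.4777
G1 X-4.09 Y-8.59 E1.6178
G1 X-7.99 Y-5.99 E1.7581
G1 X-10.59 Y-2.09 E1.8984
G1 X-11.50 Y2.50 E2.0384
G1 X-11.08 Y4.60 E2.1025
G1 X-11.09 Y4.59 E2.1030
G1 X-12.00 Y0.00 E2.2430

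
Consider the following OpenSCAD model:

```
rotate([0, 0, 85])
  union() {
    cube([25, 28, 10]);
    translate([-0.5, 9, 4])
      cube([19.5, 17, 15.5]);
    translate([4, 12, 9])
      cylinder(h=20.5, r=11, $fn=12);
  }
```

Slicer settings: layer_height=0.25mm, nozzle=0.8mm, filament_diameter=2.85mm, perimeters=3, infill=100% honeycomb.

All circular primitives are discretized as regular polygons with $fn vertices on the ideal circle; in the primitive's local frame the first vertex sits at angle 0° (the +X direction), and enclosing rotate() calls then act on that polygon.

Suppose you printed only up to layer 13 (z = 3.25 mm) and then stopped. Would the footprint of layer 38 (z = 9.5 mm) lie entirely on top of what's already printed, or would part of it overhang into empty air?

Compare the two slices. At z = 3.25: the cube is present — its section is the full 25×28 rectangle (area 700.00 mm²); the cube at (-0.5, 9) does not reach this height (z outside [4, 19.5]); the cylinder at (4, 12) is not intersected at this z (z outside [9, 29.5]); Taking the union: only the 25×28 cube is present, so the union is just that shape — area = 700.00 mm²; (rotated 85° about Z; rotation is an isometry so areas/perimeters/island counts are preserved). At z = 9.5: the 25×28 cube contributes its full rectangle (area 700.00 mm²); the 19.5×17 cube at (-0.5, 9) contributes its full rectangle (area 331.50 mm²); the r=11 cylinder at (4, 12) contributes a regular 12-gon of circumradius 11 (area = (12/2)·11.000²·sin(360°/12) = 363.00 mm²); Merging all regions: the regions partially overlap — summed areas 1394.50 mm² minus the doubly-counted overlap 594.64 mm² gives 799.86 mm² — area = 799.86 mm²; (rotated 85° about Z; rotation is an isometry so areas/perimeters/island counts are preserved). Checking containment: at z = 9.5 the cross-section extends beyond the z = 3.25 cross-section by about 99.86 mm².

part overhangs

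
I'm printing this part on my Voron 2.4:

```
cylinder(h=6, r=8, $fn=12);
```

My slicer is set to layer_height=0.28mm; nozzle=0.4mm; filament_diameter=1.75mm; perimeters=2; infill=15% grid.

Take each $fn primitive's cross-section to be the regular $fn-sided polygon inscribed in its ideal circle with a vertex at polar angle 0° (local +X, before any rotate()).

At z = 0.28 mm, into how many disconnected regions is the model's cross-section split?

1

At z = 0.28 mm: the r=8 cylinder contributes a regular 12-gon of circumradius 8. The result has 1 disconnected region.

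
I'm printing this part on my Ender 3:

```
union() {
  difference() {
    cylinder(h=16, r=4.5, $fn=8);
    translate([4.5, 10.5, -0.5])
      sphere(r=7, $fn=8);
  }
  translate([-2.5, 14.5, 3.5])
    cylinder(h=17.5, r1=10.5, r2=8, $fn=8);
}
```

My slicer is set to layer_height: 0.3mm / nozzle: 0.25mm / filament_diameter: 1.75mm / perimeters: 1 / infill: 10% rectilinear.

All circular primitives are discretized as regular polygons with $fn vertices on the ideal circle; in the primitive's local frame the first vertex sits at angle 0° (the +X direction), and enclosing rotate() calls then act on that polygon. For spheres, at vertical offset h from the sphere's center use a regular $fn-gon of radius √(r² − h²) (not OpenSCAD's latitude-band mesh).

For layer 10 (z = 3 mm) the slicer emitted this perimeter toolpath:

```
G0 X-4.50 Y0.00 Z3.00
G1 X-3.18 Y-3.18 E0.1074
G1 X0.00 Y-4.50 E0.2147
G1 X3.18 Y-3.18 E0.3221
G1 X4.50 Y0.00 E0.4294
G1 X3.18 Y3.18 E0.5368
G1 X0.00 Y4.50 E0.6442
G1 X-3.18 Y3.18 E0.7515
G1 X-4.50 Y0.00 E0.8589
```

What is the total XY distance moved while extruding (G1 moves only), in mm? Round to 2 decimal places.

Sum the Euclidean lengths of each G1 segment: total = 27.54 mm.

27.54 mm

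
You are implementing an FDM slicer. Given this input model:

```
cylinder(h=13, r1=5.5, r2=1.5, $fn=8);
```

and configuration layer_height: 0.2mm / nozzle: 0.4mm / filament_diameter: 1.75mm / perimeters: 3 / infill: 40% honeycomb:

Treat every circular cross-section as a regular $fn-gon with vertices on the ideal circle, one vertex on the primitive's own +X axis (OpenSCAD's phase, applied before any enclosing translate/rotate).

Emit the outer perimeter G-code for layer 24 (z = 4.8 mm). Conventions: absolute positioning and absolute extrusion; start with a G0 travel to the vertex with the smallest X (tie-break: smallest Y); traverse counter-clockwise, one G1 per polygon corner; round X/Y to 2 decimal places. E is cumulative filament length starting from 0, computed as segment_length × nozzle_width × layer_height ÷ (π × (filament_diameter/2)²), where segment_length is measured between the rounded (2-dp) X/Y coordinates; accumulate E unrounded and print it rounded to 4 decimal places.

G0 X-4.02 Y0.00 Z4.80
G1 X-2.84 Y-2.84 E0.1023
G1 X0.00 Y-4.02 E0.2046
G1 X2.84 Y-2.84 E0.3069
G1 X4.02 Y0.00 E0.4092
G1 X2.84 Y2.84 E0.5114
G1 X0.00 Y4.02 E0.6137
G1 X-2.84 Y2.84 E0.7160
G1 X-4.02 Y0.00 E0.8183

At z = 4.8 mm: the cone (r1=5.5→r2=1.5) has section circumradius 4.023 here — a regular 8-gon. The outline is a single polygon with 8 vertices. Extrusion per mm of travel: 0.4 × 0.2 / (π × 0.875²) = 0.033260. Accumulating E over each segment gives final E = 0.8183.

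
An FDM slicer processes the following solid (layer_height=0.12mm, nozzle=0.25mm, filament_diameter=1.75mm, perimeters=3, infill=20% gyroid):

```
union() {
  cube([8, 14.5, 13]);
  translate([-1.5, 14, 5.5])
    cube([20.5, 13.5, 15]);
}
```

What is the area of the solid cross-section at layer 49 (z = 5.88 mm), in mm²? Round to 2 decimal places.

At z = 5.88 mm: the cube (footprint 8×14.5) is included at this height (area 116.00 mm²); the cube at (-1.5, 14) is present — its section is the full 20.5×13.5 rectangle (area 276.75 mm²); Merging all regions: the regions partially overlap — summed areas 392.75 mm² minus the doubly-counted overlap 4.00 mm² gives 388.75 mm² — area = 388.75 mm². Overall, the cross-section is a single solid region. Net area = 388.75 mm².

388.75 mm²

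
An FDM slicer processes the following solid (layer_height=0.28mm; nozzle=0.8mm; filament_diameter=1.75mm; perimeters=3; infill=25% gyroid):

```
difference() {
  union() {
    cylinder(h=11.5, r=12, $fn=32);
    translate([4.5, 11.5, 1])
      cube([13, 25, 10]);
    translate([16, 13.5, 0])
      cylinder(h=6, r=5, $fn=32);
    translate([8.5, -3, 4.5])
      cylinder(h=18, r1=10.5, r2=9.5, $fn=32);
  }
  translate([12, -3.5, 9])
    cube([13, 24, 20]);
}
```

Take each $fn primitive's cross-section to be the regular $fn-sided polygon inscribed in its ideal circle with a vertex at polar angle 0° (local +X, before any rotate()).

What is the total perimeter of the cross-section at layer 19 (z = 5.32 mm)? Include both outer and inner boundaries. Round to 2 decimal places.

At z = 5.32 mm: the r=12 cylinder contributes a regular 32-gon of circumradius 12 (perimeter = 2·32·12.000·sin(180°/32) = 75.28 mm); the 13×25 cube at (4.5, 11.5) contributes its full rectangle (perimeter 76.00 mm); the r=5 cylinder at (16, 13.5) contributes a regular 32-gon of circumradius 5 (perimeter = 2·32·5.000·sin(180°/32) = 31.37 mm); the cone at (8.5, -3) contributes a regular 32-gon of circumradius 10.454 (interpolated between r1=10.5 and r2=9.5 at t=0.046) (perimeter = 2·32·10.454·sin(180°/32) = 65.58 mm); Merging all regions: the regions partially overlap (shared area 235.53 mm²), so the edge portions inside another operand are dropped and the merged outline is re-measured after clipping — boundary = 172.37 mm; the cube at (12, -3.5) is absent (z outside [9, 29]); Taking the first minus the rest: none of the subtracted shapes is present at this height, so the result so far is unchanged — boundary = 172.37 mm. Overall, the cross-section has 2 separate islands. Total boundary length (outer) = 172.37 mm.

172.37 mm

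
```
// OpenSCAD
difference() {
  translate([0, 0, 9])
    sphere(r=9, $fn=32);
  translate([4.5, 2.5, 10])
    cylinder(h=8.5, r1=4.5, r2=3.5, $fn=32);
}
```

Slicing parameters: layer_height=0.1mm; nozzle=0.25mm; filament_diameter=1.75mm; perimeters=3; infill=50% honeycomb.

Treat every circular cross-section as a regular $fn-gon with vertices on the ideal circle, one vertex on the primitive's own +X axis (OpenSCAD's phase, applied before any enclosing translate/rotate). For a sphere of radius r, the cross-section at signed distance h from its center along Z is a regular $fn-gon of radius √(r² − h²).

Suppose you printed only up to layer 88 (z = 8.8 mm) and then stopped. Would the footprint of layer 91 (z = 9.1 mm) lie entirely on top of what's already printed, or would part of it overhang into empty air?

entirely on top

Compare the two slices. At z = 8.8: the sphere: section is a regular 32-gon, circumradius = √(r²−h²) = √(9²−0.2²) = 8.998 (area = (32/2)·8.998²·sin(360°/32) = 252.71 mm²); the cone at (4.5, 2.5) does not reach this height (z outside [10, 18.5]); Subtracting the remaining from the first: none of the subtracted shapes is present at this height, so the r=9 sphere is unchanged — area = 252.71 mm². At z = 9.1: the r=9 sphere contributes a regular 32-gon of circumradius √(9²−0.1²) = 8.999 (area = (32/2)·8.999²·sin(360°/32) = 252.81 mm²); the cone at (4.5, 2.5) is absent (z outside [10, 18.5]); Subtracting the remaining from the first: none of the subtracted shapes is present at this height, so the r=9 sphere is unchanged — area = 252.81 mm². Checking containment: the cross-section at z = 9.1 is a subset of the cross-section at z = 8.8.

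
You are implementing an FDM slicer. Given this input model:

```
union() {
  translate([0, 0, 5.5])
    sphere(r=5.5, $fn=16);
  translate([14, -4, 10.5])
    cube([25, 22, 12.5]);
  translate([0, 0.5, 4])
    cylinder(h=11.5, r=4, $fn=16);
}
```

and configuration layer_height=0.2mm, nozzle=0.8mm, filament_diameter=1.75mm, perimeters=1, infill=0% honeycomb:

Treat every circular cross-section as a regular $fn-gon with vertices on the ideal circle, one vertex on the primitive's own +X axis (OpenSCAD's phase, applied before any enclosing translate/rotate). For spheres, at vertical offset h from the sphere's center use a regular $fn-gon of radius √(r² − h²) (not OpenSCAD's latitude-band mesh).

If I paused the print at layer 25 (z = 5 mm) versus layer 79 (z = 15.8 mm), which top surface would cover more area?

Layer 25 (z = 5): the r=5.5 sphere slices to a regular 16-gon of circumradius 5.477 (√(r²−h²) with h=0.5 from center) (area = (16/2)·5.477²·sin(360°/16) = 91.84 mm²); the cube at (14, -4) does not reach this height (z outside [10.5, 23]); the cylinder at (0, 0.5): section is a regular 16-gon, circumradius r=4 (area = (16/2)·4.000²·sin(360°/16) = 48.98 mm²); Combining (union): the r=4 cylinder at (0, 0.5) lies entirely inside the r=5.5 sphere, so the union is just the r=5.5 sphere — area = 91.84 mm². So its area = 91.84 mm². Layer 79 (z = 15.8): the sphere is not intersected at this z (|z−center|=10.300 > r=5.5); the cube at (14, -4) (footprint 25×22) is included at this height (area 550.00 mm²); the cylinder at (0, 0.5) is absent (z outside [4, 15.5]); Merging all regions: only the 25×22 cube at (14, -4) is present, so the union is just that shape — area = 550.00 mm². So its area = 550.00 mm². Layer 79 is larger (550.00 vs 91.84 mm²).

layer 79 (z = 15.8 mm)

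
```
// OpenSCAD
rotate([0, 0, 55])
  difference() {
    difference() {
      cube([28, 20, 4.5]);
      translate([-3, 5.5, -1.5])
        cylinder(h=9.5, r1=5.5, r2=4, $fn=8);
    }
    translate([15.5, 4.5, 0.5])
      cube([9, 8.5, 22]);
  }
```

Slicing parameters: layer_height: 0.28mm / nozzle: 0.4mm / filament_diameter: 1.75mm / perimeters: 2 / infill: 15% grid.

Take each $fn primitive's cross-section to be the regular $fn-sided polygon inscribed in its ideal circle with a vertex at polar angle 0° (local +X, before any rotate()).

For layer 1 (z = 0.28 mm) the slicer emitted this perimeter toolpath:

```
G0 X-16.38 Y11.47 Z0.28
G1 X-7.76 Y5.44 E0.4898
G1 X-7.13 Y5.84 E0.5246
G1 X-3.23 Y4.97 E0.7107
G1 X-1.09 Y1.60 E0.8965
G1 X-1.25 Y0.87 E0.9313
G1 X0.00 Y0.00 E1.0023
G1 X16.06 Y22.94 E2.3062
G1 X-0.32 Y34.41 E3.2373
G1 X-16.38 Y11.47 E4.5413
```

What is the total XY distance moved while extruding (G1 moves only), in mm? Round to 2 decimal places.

Sum the Euclidean lengths of each G1 segment: total = 97.53 mm.

97.53 mm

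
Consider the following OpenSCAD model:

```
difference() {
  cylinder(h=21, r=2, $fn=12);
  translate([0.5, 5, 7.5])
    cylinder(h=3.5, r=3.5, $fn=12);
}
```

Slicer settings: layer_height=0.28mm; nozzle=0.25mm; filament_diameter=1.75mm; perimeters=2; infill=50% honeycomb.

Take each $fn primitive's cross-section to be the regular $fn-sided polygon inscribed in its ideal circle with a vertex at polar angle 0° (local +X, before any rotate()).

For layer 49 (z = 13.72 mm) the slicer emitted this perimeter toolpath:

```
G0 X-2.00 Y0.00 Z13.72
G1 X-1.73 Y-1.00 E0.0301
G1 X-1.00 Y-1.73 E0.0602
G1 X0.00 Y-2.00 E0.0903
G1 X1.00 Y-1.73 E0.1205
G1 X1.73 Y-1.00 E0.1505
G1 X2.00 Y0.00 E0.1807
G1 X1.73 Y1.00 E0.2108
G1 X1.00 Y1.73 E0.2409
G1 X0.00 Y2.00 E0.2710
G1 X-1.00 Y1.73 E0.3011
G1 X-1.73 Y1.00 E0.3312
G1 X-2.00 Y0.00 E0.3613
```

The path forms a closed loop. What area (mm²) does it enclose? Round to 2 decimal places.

11.99 mm²

Apply the shoelace formula to the sequence of (X, Y) vertices; enclosed area = 11.99 mm².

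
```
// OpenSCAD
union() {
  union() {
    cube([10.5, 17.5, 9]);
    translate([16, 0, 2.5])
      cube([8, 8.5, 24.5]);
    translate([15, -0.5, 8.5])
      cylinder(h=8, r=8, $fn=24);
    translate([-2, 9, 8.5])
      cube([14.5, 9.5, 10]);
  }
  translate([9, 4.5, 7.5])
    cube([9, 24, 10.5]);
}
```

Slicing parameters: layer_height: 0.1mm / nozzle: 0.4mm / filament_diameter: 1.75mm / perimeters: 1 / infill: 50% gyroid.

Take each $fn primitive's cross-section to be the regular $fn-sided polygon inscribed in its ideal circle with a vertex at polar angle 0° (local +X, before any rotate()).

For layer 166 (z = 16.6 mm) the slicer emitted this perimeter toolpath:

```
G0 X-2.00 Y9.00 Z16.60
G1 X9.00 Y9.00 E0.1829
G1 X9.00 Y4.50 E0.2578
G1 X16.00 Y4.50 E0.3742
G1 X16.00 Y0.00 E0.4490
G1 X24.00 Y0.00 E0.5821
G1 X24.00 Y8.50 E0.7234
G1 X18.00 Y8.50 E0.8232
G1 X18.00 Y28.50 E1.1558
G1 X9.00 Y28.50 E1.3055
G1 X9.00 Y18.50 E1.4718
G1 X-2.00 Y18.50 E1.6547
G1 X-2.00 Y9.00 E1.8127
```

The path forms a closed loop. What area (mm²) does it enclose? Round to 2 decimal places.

380.50 mm²

Apply the shoelace formula to the sequence of (X, Y) vertices; enclosed area = 380.50 mm².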